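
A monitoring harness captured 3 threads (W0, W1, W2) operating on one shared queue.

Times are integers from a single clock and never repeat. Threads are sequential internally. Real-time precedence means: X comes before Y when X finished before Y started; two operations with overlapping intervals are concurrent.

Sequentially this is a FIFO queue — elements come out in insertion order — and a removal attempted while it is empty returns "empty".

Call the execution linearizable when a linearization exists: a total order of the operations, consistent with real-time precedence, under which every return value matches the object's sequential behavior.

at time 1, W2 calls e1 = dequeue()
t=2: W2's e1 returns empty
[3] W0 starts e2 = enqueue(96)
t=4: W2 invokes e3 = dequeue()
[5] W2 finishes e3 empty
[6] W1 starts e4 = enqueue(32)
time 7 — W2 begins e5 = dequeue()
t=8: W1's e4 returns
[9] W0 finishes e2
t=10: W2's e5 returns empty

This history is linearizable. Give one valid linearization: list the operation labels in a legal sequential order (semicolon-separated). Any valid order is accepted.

step 1: e1 dequeue() → empty — queue <>
step 2: e3 dequeue() → empty — queue <>
step 3: e5 dequeue() → empty — queue <>
step 4: e2 enqueue(96) — queue <96>
step 5: e4 enqueue(32) — queue <96,32>

e1; e3; e5; e2; e4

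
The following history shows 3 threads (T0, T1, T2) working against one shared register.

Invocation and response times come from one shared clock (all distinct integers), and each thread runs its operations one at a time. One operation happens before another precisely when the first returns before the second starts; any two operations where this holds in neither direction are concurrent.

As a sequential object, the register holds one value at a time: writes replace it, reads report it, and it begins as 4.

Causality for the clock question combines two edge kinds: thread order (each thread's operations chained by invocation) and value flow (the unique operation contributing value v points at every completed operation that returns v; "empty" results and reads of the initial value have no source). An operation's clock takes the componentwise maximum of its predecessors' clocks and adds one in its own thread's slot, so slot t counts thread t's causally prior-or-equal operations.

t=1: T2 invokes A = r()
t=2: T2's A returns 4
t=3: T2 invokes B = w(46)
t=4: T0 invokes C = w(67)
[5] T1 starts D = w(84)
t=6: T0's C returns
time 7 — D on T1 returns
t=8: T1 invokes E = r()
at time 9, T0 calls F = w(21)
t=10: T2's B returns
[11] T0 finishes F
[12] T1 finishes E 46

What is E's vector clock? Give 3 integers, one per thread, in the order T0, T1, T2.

(0, 2, 2)

no predecessors for A (invoked 1): T2 increments from zero → (0, 0, 1)
no predecessors for D (invoked 5): T1 increments from zero → (0, 1, 0)
no predecessors for C (invoked 4): T0 increments from zero → (1, 0, 0)
merge at B (invoked 3): VC(A)=(0, 0, 1), own-thread bump on T2 → (0, 0, 2)
merge at F (invoked 9): VC(C)=(1, 0, 0), own-thread bump on T0 → (2, 0, 0)
merge at E (invoked 8): VC(B)=(0, 0, 2), VC(D)=(0, 1, 0), own-thread bump on T1 → (0, 2, 2)
target: VC(E) = (0, 2, 2)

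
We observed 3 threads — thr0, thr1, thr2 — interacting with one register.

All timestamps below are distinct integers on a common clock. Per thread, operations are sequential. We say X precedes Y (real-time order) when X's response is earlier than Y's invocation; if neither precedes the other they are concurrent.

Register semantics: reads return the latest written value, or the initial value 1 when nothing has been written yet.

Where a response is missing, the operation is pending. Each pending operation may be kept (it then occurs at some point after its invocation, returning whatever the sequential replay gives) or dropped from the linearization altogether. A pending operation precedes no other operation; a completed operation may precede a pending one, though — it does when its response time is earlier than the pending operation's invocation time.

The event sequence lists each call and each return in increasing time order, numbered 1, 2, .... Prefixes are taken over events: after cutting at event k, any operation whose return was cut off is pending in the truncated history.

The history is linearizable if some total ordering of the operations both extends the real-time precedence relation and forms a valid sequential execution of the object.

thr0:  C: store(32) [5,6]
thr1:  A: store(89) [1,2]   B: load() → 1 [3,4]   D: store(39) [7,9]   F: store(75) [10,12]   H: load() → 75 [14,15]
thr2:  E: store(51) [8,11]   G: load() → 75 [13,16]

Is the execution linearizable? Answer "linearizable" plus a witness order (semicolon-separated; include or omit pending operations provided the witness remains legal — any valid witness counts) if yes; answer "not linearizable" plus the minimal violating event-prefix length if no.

not linearizable — minimal violating prefix: 4 events

through event 3 a valid linearization exists; event 4 (B responding at time 4) ends that
exactly one order of the 2 completed ops respects real time; the register replay fails
sample order A, B stalls at step 2 — B load() → 1 has no legal effect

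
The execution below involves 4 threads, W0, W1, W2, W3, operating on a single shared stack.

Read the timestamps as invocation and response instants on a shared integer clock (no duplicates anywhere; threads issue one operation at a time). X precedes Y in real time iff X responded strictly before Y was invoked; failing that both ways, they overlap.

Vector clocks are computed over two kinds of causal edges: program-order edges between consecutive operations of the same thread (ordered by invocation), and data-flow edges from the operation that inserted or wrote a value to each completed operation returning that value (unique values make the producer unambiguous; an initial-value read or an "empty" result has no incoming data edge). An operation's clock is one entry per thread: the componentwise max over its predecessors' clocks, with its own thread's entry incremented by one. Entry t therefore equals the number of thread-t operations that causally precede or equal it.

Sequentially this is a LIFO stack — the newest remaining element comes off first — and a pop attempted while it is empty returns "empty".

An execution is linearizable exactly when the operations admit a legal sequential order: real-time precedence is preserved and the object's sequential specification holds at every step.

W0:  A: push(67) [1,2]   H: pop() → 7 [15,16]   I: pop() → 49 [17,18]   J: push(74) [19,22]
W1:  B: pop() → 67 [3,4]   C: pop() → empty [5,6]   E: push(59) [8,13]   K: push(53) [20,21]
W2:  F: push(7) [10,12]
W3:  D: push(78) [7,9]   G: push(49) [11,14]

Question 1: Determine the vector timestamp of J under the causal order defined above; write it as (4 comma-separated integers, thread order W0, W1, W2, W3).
Answer: (4, 0, 1, 2)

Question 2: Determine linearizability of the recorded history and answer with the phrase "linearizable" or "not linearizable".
linearizable

a witness: A, B, C, D, E, G, F, H, I, J, K
step 1: A push(67) — stack <67>
step 2: B pop() → 67 — stack <>
step 3: C pop() → empty — stack <>
step 4: D push(78) — stack <78>
step 5: E push(59) — stack <78,59>
step 6: G push(49) — stack <78,59,49>
step 7: F push(7) — stack <78,59,49,7>
step 8: H pop() → 7 — stack <78,59,49>
step 9: I pop() → 49 — stack <78,59>
step 10: J push(74) — stack <78,59,74>
step 11: K push(53) — stack <78,59,74,53>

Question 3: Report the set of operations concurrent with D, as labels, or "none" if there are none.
Answer: E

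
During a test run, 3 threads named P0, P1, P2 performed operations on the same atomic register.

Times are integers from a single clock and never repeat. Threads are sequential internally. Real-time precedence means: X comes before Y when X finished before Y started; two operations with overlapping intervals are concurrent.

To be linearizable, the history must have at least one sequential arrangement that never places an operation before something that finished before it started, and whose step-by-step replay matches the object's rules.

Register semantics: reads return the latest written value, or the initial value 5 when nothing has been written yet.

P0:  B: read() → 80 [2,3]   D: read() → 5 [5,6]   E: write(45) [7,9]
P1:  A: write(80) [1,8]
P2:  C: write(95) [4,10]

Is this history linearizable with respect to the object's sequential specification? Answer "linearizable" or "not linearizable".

not linearizable

cut after 5 events: linearizable; cut after 6 events (D responds, time 6): not linearizable
one real-time candidate order over the 2 completed operations — the atomic register replay rejects it
including or dropping the 2 pending operations (A, C) in any combination fails
one such order, B, D (pending dropped), breaks at step 1 where B read() → 80 is illegal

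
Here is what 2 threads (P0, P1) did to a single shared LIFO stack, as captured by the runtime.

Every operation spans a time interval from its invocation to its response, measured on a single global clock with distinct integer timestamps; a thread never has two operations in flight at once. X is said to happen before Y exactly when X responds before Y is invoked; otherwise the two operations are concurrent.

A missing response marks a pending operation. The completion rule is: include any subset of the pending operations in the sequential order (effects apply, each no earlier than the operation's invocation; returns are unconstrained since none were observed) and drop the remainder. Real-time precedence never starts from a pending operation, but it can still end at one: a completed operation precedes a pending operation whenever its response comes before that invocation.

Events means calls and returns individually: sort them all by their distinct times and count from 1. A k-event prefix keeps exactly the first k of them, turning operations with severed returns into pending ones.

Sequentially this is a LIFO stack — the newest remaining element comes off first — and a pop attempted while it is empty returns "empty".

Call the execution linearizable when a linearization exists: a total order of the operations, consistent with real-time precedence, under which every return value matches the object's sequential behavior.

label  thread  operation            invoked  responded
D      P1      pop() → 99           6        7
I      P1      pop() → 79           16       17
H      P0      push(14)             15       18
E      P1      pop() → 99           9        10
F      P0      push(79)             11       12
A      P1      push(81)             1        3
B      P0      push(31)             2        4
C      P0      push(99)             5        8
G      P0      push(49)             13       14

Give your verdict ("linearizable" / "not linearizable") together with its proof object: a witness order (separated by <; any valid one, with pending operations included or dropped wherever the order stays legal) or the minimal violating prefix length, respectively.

through event 9 a valid linearization exists; event 10 (E responding at time 10) ends that
all 4 real-time-respecting orders fail — 5 completed LIFO stack operations, no legal replay
for example A, B, C, D, E fails at step 5: E pop() → 99 is not legal there
for example A, B, D, C, E fails at step 3: D pop() → 99 is not legal there

not linearizable — minimal violating prefix: 10 events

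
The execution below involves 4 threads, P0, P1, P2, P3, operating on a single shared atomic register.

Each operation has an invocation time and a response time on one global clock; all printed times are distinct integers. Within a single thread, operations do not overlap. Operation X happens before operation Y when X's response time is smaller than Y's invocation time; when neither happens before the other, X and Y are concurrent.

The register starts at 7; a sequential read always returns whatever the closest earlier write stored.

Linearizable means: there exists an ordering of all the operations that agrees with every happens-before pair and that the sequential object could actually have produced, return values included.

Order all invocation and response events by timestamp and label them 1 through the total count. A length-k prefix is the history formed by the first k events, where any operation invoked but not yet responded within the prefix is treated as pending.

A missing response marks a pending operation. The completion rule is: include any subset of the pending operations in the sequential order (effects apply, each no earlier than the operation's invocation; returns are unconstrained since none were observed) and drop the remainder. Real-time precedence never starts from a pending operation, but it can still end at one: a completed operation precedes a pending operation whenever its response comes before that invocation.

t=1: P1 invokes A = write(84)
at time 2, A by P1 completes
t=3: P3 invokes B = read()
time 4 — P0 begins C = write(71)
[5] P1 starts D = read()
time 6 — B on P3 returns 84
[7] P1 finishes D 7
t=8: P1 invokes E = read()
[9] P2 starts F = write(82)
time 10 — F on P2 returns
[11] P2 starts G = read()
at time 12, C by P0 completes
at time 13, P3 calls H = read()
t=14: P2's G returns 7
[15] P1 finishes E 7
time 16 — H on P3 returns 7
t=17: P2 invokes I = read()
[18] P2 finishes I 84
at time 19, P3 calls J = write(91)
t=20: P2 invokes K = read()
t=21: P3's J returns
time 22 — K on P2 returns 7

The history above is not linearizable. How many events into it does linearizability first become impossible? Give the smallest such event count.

events 1..6 are still linearizable — one witness is A, B:
step 1: A write(84) — value 84
step 2: B read() → 84 — value 84
event 7 — D's response, time 7 — after it, nothing linearizes
no escape via the 1 pending operation (C): every completion choice fails
take A, B, D (pending dropped): step 3 already fails, because D read() → 7 cannot occur there
take A, D, B (pending dropped): step 2 already fails, because D read() → 7 cannot occur there

7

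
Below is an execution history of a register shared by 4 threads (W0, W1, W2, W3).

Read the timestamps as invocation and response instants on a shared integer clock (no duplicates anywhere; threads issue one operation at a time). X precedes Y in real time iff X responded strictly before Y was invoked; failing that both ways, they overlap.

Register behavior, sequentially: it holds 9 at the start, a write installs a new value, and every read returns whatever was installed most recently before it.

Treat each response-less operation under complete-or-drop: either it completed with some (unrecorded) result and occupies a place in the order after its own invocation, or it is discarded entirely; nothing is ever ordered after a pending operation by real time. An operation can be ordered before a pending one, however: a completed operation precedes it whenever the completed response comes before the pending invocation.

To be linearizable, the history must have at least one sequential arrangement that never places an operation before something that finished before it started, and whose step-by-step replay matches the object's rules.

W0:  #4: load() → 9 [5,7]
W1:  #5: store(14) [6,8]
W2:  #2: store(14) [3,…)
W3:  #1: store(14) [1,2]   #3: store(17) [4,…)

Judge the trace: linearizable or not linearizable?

not linearizable

the violation lands at event 7, #4's response at time 7: events 1..6 linearize, events 1..7 do not
the completed operations (2 total) allow one real-time order; the register replay rejects it
include/drop combinations of the 3 pending operations (#2, #3, #5) were all tried; none helps
sample order #1, #4 (pending dropped) stalls at step 2 — #4 load() → 9 has no legal effect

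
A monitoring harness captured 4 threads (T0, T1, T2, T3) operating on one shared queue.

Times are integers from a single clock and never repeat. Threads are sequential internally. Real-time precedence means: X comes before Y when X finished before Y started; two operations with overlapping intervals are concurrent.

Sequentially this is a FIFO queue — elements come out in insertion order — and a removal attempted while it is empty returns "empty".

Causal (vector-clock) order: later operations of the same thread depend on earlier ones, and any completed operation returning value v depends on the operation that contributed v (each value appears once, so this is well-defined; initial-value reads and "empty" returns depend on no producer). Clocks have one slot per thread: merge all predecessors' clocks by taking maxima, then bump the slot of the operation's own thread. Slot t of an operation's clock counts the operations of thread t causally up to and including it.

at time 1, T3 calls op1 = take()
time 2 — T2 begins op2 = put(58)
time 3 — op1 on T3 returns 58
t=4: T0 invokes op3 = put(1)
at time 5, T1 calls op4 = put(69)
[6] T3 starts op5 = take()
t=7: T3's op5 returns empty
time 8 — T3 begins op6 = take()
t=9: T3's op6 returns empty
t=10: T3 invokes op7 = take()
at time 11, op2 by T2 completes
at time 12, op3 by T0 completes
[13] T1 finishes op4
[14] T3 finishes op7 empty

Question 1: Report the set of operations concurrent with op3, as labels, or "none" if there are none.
op3 spans [4,12]: anything still running between times 4 and 12 counts as concurrent
op1 [1,3]: before
op2 [2,11]: concurrent
op4 [5,13]: concurrent
op5 [6,7]: concurrent
op6 [8,9]: concurrent
op7 [10,14]: concurrent

op2, op4, op5, op6, op7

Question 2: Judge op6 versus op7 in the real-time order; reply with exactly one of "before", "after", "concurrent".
op6 spans [8,9], op7 spans [10,14]
resp(op6)=9 < inv(op7)=10

before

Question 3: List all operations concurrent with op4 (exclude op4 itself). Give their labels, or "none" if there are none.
overlap test against op4 [5,13]: concurrent iff the interval meets 5..13
op1 [1,3]: before
op2 [2,11]: concurrent
op3 [4,12]: concurrent
op5 [6,7]: concurrent
op6 [8,9]: concurrent
op7 [10,14]: concurrent

op2, op3, op5, op6, op7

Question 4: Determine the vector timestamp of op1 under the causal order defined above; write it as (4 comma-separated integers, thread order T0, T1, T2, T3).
op2, invoked 2, has no incoming edges; only T2's bump applies → (0, 0, 1, 0)
op4, invoked 5, has no incoming edges; only T1's bump applies → (0, 1, 0, 0)
op3, invoked 4, has no incoming edges; only T0's bump applies → (1, 0, 0, 0)
from VC(op2)=(0, 0, 1, 0), op1 (invoked 1) maxes components and bumps T3 → (0, 0, 1, 1)
from VC(op1)=(0, 0, 1, 1), op5 (invoked 6) maxes components and bumps T3 → (0, 0, 1, 2)
from VC(op5)=(0, 0, 1, 2), op6 (invoked 8) maxes components and bumps T3 → (0, 0, 1, 3)
from VC(op6)=(0, 0, 1, 3), op7 (invoked 10) maxes components and bumps T3 → (0, 0, 1, 4)
target: VC(op1) = (0, 0, 1, 1)

(0, 0, 1, 1)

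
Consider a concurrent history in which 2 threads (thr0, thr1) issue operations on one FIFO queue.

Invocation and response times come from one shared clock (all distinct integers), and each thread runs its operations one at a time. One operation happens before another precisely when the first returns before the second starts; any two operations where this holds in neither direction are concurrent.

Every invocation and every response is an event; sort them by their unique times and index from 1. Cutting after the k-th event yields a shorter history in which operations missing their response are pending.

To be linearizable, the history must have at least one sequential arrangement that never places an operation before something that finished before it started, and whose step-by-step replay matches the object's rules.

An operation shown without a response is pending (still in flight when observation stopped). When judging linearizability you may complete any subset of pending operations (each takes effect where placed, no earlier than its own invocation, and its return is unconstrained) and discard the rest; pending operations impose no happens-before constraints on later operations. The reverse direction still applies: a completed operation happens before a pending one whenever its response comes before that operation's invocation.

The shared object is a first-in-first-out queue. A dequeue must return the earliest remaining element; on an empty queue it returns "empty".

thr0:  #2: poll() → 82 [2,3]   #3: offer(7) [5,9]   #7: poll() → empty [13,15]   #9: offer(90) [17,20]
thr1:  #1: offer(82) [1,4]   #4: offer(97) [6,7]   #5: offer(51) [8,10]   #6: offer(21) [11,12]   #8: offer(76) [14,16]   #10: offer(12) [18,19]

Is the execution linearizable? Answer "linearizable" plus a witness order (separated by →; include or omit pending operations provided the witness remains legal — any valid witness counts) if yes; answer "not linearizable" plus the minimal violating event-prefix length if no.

not linearizable — minimal violating prefix: 15 events

events 1..14 are fine; event 15 — the response of #7 at time 15 — makes the prefix non-linearizable
checked exhaustively: 6 real-time-consistent orders of 7 completed operations, zero legal FIFO queue replays
no completion choice of the 1 pending operation (#8) rescues it — every subset was tried
e.g. #1, #2, #3, #4, #5, #6, #7 (pending dropped): illegal at step 7, since #7 poll() → empty cannot apply there
e.g. #1, #2, #4, #3, #5, #6, #7 (pending dropped): illegal at step 7, since #7 poll() → empty cannot apply there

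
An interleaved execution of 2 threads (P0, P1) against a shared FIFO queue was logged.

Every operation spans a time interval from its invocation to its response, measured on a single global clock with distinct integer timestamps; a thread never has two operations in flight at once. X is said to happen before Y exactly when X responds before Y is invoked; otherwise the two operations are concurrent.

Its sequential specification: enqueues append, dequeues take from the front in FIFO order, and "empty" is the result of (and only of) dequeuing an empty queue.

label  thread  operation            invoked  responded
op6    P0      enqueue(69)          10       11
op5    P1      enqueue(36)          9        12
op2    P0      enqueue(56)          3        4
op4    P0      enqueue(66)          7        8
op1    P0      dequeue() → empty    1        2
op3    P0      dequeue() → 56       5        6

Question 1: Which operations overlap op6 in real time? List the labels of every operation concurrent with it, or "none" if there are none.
op6 runs from 10 to 11; window-overlapping ops are concurrent
op1 [1,2]: before
op2 [3,4]: before
op3 [5,6]: before
op4 [7,8]: before
op5 [9,12]: concurrent

op5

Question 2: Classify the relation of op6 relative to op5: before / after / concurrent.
op6 spans [10,11], op5 spans [9,12]
the intervals overlap in both directions

concurrent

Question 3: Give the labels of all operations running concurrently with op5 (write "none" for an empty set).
op5 spans [9,12]; an op avoiding the whole window 9..12 is ordered, any other is concurrent
op1 [1,2]: before
op2 [3,4]: before
op3 [5,6]: before
op4 [7,8]: before
op6 [10,11]: concurrent

op6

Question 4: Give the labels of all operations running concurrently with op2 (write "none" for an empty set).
concurrent with op2 ([3,4]): every op whose interval crosses 3..4
op1 [1,2]: before
op3 [5,6]: after
op4 [7,8]: after
op5 [9,12]: after
op6 [10,11]: after

none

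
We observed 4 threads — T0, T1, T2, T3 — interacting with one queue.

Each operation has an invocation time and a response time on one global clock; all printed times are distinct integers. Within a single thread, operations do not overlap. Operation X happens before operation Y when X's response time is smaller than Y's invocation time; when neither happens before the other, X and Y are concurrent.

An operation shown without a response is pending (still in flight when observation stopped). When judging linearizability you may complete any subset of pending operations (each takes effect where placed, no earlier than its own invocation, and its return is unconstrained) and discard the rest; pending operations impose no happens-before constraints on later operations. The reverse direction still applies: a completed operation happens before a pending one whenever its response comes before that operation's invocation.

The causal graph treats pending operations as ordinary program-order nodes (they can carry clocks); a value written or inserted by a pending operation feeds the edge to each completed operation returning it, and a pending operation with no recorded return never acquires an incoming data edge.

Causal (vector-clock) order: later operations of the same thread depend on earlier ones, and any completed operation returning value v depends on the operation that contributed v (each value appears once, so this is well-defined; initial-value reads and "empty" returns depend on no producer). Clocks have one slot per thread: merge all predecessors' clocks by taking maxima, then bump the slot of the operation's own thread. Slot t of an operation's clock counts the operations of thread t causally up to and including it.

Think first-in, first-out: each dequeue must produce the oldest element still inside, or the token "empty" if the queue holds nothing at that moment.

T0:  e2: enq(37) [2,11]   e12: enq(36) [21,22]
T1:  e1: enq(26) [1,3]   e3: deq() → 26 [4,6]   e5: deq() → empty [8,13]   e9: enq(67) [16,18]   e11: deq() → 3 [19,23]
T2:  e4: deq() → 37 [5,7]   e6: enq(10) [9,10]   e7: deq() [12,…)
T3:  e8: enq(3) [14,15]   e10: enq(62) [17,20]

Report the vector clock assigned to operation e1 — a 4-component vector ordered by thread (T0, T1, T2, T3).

VC(e8, invoked at 14): no causal predecessors; +1 on T3 → (0, 0, 0, 1)
VC(e1, invoked at 1): no causal predecessors; +1 on T1 → (0, 1, 0, 0)
VC(e2, invoked at 2): no causal predecessors; +1 on T0 → (1, 0, 0, 0)
merge at e10 (invoked 17): VC(e8)=(0, 0, 0, 1), own-thread bump on T3 → (0, 0, 0, 2)
merge at e3 (invoked 4): VC(e1)=(0, 1, 0, 0), own-thread bump on T1 → (0, 2, 0, 0)
merge at e4 (invoked 5): VC(e2)=(1, 0, 0, 0), own-thread bump on T2 → (1, 0, 1, 0)
merge at e12 (invoked 21): VC(e2)=(1, 0, 0, 0), own-thread bump on T0 → (2, 0, 0, 0)
merge at e5 (invoked 8): VC(e3)=(0, 2, 0, 0), own-thread bump on T1 → (0, 3, 0, 0)
merge at e6 (invoked 9): VC(e4)=(1, 0, 1, 0), own-thread bump on T2 → (1, 0, 2, 0)
merge at e9 (invoked 16): VC(e5)=(0, 3, 0, 0), own-thread bump on T1 → (0, 4, 0, 0)
merge at e7 (invoked 12): VC(e6)=(1, 0, 2, 0), own-thread bump on T2 → (1, 0, 3, 0)
merge at e11 (invoked 19): VC(e8)=(0, 0, 0, 1), VC(e9)=(0, 4, 0, 0), own-thread bump on T1 → (0, 5, 0, 1)
target: VC(e1) = (0, 1, 0, 0)

(0, 1, 0, 0)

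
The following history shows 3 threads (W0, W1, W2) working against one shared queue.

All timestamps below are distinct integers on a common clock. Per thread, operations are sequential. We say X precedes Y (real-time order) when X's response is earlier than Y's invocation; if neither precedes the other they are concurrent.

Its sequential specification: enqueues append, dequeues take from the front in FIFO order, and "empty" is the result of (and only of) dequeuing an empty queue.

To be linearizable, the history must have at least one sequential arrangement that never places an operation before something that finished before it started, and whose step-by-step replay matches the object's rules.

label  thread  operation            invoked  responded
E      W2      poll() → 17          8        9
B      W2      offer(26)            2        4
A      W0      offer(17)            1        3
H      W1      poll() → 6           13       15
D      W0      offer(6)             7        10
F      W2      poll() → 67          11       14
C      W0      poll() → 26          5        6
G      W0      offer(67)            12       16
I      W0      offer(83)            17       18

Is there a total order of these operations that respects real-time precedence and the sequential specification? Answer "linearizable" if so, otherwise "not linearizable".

a witness: B, A, C, D, E, G, H, F, I
1. B offer(26), leaving queue <26>
2. A offer(17), leaving queue <26,17>
3. C poll() → 26, leaving queue <17>
4. D offer(6), leaving queue <17,6>
5. E poll() → 17, leaving queue <6>
6. G offer(67), leaving queue <6,67>
7. H poll() → 6, leaving queue <67>
8. F poll() → 67, leaving queue <>
9. I offer(83), leaving queue <83>

linearizable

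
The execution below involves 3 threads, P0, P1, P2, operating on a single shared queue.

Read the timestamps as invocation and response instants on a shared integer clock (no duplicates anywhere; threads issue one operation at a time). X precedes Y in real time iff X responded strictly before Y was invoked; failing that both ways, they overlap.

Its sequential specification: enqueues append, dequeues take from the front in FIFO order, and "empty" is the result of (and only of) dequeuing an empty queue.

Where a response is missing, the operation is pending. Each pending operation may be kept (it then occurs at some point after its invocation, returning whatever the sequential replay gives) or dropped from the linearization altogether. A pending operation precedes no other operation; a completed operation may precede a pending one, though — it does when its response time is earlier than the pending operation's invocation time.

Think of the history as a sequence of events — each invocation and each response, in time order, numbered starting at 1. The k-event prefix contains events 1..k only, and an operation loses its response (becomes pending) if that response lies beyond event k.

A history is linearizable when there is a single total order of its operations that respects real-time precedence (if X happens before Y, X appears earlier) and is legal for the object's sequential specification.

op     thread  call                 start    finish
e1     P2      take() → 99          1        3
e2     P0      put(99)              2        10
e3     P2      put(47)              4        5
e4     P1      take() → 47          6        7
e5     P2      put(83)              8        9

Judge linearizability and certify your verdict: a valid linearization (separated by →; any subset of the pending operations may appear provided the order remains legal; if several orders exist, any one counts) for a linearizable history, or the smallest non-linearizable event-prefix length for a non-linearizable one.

after step 1 (e2 put(99)): queue <99>
after step 2 (e1 take() → 99): queue <>
after step 3 (e3 put(47)): queue <47>
after step 4 (e4 take() → 47): queue <>
after step 5 (e5 put(83)): queue <83>

linearizable — witness: e2 → e1 → e3 → e4 → e5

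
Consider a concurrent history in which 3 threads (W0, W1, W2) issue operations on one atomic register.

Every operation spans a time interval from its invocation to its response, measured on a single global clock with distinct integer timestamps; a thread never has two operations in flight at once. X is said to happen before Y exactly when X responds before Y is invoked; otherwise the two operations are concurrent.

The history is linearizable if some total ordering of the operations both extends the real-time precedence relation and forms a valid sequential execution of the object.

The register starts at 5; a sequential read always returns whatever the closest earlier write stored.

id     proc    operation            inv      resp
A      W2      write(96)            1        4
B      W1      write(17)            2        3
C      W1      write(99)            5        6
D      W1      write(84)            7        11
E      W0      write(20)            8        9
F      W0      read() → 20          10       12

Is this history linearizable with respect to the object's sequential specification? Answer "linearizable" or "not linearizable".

linearizable

witness order: A, B, C, D, E, F
after step 1 (A write(96)): value 96
after step 2 (B write(17)): value 17
after step 3 (C write(99)): value 99
after step 4 (D write(84)): value 84
after step 5 (E write(20)): value 20
after step 6 (F read() → 20): value 20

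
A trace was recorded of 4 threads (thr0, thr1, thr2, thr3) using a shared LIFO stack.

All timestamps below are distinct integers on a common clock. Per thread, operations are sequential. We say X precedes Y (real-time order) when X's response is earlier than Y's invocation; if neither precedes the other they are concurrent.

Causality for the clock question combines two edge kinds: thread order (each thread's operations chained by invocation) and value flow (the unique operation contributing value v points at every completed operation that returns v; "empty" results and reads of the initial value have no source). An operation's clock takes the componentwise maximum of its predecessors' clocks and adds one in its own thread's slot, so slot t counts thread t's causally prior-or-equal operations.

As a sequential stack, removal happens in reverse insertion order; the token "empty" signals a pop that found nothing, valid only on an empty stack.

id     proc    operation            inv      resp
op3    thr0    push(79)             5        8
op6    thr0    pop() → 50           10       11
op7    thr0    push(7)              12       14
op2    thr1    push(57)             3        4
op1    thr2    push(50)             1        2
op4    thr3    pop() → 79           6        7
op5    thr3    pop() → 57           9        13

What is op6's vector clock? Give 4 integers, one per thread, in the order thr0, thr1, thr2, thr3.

(2, 0, 1, 0)

op1, invoked 1, has no incoming edges; only thr2's bump applies → (0, 0, 1, 0)
op2, invoked 3, has no incoming edges; only thr1's bump applies → (0, 1, 0, 0)
op3, invoked 5, has no incoming edges; only thr0's bump applies → (1, 0, 0, 0)
VC(op4, invoked at 6): max of VC(op3)=(1, 0, 0, 0), then +1 on thread thr3 → (1, 0, 0, 1)
VC(op6, invoked at 10): max of VC(op1)=(0, 0, 1, 0), VC(op3)=(1, 0, 0, 0), then +1 on thread thr0 → (2, 0, 1, 0)
VC(op5, invoked at 9): max of VC(op2)=(0, 1, 0, 0), VC(op4)=(1, 0, 0, 1), then +1 on thread thr3 → (1, 1, 0, 2)
VC(op7, invoked at 12): max of VC(op6)=(2, 0, 1, 0), then +1 on thread thr0 → (3, 0, 1, 0)
target: VC(op6) = (2, 0, 1, 0)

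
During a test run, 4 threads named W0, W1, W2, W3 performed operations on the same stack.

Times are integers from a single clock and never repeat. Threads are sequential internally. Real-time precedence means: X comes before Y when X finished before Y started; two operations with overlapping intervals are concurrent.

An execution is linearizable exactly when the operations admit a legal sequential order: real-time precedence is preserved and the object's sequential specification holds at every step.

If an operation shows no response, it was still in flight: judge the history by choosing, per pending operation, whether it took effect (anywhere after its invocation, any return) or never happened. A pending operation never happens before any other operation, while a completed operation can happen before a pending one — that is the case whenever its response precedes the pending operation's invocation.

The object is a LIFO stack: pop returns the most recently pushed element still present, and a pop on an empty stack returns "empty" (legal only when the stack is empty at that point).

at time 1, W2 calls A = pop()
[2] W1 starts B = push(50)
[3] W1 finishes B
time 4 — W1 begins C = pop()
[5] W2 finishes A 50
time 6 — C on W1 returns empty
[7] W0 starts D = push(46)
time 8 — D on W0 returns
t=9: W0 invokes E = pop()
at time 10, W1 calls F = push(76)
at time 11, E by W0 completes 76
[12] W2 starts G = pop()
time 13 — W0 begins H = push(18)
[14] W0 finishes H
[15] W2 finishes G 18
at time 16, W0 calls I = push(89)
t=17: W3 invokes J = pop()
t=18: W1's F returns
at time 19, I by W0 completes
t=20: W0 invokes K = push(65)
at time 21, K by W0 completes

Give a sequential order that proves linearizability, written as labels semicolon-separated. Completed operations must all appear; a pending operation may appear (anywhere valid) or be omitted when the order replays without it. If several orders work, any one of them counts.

B; A; C; D; F; E; H; G; I; J; K

step 1: B push(50) — stack <50>
step 2: A pop() → 50 — stack <>
step 3: C pop() → empty — stack <>
step 4: D push(46) — stack <46>
step 5: F push(76) — stack <46,76>
step 6: E pop() → 76 — stack <46>
step 7: H push(18) — stack <46,18>
step 8: G pop() → 18 — stack <46>
step 9: I push(89) — stack <46,89>
step 10: J pop() (pending, included) — stack <46>
step 11: K push(65) — stack <46,65>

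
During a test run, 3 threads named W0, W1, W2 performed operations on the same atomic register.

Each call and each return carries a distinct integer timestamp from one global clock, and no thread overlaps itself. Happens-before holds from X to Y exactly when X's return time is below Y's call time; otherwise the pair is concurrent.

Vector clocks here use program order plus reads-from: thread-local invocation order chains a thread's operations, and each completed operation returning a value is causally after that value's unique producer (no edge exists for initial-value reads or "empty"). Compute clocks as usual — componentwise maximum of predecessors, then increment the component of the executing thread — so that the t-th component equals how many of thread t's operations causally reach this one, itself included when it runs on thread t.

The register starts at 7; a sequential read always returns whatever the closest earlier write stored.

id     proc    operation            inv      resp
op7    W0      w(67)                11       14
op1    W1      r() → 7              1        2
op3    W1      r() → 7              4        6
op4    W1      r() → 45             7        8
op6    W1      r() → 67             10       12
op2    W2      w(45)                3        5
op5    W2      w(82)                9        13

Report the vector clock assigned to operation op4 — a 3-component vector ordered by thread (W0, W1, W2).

(0, 3, 1)

no predecessors for op2 (invoked 3): W2 increments from zero → (0, 0, 1)
no predecessors for op1 (invoked 1): W1 increments from zero → (0, 1, 0)
no predecessors for op7 (invoked 11): W0 increments from zero → (1, 0, 0)
VC(op5, invoked at 9): max of VC(op2)=(0, 0, 1), then +1 on thread W2 → (0, 0, 2)
VC(op3, invoked at 4): max of VC(op1)=(0, 1, 0), then +1 on thread W1 → (0, 2, 0)
VC(op4, invoked at 7): max of VC(op2)=(0, 0, 1), VC(op3)=(0, 2, 0), then +1 on thread W1 → (0, 3, 1)
VC(op6, invoked at 10): max of VC(op4)=(0, 3, 1), VC(op7)=(1, 0, 0), then +1 on thread W1 → (1, 4, 1)
target: VC(op4) = (0, 3, 1)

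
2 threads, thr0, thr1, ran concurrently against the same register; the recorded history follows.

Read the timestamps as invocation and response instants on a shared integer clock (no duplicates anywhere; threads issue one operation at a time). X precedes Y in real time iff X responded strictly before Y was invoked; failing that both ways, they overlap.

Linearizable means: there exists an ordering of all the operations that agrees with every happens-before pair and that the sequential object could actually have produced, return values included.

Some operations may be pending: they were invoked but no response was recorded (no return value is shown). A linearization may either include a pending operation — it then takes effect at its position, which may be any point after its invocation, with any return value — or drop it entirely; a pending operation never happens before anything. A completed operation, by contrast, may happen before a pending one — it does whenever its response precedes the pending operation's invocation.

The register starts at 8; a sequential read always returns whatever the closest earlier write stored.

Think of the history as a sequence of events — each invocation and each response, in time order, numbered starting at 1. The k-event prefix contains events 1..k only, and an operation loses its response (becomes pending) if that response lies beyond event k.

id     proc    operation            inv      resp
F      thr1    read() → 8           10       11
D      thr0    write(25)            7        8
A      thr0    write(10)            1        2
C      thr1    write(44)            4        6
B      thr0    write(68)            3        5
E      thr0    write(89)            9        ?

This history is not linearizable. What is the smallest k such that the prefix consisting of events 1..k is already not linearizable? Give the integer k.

11

a valid linearization of events 1..10 exists, for instance A, B, C, D:
after step 1 (A write(10)): value 10
after step 2 (B write(68)): value 68
after step 3 (C write(44)): value 44
after step 4 (D write(25)): value 25
at event 11 (F's time-11 response) nothing linearizes any more
completion choices over the 1 pending operation (E) were checked; none helps
take A, B, C, D, F (pending dropped): step 5 already fails, because F read() → 8 cannot occur there
take A, C, B, D, F (pending dropped): step 5 already fails, because F read() → 8 cannot occur there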